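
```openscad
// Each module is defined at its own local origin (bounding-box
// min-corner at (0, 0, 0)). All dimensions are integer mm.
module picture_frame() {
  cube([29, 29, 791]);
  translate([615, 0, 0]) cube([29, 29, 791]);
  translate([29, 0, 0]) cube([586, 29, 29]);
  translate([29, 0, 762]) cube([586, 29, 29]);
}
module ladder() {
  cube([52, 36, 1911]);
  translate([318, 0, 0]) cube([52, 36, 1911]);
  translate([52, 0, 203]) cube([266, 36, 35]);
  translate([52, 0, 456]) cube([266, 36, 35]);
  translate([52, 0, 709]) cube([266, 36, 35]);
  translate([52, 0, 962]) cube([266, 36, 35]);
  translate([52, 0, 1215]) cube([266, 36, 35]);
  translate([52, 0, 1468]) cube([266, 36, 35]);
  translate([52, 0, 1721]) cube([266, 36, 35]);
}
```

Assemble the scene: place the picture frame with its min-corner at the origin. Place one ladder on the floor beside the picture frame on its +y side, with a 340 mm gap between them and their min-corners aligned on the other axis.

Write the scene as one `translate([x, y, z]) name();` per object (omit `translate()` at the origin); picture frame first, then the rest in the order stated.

picture_frame();
translate([0, 369, 0]) ladder();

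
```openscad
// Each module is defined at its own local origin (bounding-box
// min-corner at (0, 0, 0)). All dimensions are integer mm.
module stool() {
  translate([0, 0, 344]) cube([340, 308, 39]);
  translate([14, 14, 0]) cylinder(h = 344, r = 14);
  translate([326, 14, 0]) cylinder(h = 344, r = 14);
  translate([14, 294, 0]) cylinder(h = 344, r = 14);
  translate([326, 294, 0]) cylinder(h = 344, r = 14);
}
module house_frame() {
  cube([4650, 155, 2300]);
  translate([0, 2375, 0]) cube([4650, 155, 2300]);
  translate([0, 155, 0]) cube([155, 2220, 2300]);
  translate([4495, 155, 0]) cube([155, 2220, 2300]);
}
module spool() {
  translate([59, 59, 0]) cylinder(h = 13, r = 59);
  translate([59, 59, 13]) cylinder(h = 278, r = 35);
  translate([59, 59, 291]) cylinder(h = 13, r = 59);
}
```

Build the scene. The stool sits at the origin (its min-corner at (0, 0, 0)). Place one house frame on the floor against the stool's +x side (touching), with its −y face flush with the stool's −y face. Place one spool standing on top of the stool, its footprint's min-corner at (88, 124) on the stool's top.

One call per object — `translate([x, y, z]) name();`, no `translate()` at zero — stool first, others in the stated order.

stool();
translate([340, 0, 0]) house_frame();
translate([88, 124, 383]) spool();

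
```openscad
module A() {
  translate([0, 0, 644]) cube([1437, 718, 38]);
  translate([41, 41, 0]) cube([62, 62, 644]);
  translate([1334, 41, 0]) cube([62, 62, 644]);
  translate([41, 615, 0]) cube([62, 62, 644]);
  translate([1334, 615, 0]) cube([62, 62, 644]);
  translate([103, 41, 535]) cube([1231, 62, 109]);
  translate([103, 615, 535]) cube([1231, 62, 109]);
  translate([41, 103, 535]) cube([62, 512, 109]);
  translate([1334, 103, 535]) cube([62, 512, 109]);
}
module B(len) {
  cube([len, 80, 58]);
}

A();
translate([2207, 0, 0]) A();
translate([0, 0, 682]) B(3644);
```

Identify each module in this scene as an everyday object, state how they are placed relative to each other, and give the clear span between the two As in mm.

Second table starts at x = 2207; first ends at x = 1437; clear span = 2207 − 1437 = 770 mm.

A is a table. B is a beam. A beam spans the tops of two tables. The clear span between the two tables is 770 mm.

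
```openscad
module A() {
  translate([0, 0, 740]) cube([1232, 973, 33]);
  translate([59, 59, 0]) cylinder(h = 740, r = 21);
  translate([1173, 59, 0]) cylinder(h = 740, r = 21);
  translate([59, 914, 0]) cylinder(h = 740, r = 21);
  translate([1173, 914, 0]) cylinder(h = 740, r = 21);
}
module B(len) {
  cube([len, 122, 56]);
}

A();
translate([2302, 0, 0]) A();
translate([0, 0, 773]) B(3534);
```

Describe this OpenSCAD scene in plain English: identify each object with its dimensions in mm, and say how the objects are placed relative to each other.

A is a table: top 1232 mm (x) × 973 mm (y), 33 mm thick, upper face at z = 773 mm, on four round legs of 42 mm diameter, each leg's bounding box inset 38 mm from the nearest pair of top edges, running from z = 0 to the bottom of the top.

B is a rectangular beam 3534 mm long (x), 122 mm deep (y), 56 mm thick (z).

The beam spans the tops of two tables placed 1070 mm apart, resting at z = 773 mm.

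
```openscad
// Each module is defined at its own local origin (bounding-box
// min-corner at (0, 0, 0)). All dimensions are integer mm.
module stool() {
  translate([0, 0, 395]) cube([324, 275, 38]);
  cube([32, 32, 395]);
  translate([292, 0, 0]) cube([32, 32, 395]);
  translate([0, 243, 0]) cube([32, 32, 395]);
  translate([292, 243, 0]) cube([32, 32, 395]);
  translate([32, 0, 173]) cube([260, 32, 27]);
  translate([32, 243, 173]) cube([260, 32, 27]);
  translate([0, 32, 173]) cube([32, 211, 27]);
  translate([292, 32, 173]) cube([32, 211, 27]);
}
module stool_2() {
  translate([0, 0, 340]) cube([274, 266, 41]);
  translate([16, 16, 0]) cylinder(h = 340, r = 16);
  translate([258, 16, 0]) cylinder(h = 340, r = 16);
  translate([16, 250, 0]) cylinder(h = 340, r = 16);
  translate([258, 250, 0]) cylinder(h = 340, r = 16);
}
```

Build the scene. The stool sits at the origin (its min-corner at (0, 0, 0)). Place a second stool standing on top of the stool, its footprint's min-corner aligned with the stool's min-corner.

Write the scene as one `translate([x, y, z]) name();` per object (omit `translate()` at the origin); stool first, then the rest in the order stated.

stool();
translate([0, 0, 433]) stool_2();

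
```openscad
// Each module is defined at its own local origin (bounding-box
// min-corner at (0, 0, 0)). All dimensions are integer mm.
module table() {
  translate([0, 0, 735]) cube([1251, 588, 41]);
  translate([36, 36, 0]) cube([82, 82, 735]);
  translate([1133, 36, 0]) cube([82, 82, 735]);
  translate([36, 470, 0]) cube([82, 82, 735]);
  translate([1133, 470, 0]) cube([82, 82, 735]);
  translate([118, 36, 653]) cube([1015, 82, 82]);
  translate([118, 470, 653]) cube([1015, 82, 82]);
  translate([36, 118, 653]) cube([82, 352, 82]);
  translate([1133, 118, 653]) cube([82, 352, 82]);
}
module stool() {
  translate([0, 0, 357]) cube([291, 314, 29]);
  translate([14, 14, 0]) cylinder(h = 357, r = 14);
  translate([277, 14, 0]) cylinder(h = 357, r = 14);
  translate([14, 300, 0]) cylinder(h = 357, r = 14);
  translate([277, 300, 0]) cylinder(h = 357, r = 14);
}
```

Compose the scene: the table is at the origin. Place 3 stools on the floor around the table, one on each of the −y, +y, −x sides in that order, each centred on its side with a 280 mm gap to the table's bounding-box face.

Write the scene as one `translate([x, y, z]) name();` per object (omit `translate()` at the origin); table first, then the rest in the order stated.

table();
translate([480, -594, 0]) stool();
translate([480, 868, 0]) stool();
translate([-571, 137, 0]) stool();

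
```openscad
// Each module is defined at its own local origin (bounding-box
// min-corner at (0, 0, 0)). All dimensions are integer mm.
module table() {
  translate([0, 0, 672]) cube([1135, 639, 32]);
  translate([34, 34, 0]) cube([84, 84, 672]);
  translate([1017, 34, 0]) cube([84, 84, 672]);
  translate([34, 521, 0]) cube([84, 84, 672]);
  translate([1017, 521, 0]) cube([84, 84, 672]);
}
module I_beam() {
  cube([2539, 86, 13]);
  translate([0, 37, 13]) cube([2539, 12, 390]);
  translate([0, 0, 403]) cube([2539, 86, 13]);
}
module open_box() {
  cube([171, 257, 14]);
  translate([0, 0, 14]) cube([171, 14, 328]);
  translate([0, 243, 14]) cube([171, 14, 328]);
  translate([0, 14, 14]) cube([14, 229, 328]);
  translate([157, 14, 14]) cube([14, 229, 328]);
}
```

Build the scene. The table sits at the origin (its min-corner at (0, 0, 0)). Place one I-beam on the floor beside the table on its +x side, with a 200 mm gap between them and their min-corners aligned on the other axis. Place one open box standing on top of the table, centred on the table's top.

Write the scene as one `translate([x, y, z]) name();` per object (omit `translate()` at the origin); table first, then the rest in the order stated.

table();
translate([1335, 0, 0]) I_beam();
translate([482, 191, 704]) open_box();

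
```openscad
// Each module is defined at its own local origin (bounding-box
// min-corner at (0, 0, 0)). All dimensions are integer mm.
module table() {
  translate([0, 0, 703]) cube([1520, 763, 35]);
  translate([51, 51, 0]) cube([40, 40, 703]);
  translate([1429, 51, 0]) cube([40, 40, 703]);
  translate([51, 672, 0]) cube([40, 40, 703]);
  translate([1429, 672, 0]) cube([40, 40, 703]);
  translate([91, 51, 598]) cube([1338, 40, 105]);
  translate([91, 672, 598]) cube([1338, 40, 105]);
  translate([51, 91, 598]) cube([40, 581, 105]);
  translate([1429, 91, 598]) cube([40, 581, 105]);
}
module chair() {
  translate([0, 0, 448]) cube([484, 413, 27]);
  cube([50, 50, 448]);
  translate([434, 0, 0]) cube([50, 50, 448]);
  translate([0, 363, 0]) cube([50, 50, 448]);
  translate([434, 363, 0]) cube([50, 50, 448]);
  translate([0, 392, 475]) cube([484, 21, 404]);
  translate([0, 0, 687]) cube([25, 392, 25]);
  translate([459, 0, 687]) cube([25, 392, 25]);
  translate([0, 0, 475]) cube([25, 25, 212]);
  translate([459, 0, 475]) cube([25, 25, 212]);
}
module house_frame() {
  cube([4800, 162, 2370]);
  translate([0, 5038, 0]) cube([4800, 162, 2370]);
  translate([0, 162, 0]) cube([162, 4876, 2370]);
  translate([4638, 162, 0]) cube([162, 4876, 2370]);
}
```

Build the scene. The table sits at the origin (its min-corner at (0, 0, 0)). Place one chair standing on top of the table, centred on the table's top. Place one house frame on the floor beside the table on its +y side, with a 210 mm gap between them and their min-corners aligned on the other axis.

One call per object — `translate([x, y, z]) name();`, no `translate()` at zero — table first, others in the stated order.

table();
translate([518, 175, 738]) chair();
translate([0, 973, 0]) house_frame();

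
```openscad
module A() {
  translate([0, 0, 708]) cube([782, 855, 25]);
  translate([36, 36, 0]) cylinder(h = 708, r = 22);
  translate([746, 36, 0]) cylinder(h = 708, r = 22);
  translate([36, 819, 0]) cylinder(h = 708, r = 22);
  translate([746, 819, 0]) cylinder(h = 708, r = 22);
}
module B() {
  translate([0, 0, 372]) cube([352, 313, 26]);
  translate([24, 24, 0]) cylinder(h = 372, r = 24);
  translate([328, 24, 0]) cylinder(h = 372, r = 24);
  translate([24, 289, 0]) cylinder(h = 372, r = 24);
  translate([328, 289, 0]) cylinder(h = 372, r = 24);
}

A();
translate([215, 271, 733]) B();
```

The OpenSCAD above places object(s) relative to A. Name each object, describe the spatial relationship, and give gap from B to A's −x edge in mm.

The stool's min-x is at 215; the table's min-x is 0; gap = 215 mm.

A is a table. B is a stool. The stool is on top of the table, centred. The gap from the stool to the table's −x edge is 215 mm.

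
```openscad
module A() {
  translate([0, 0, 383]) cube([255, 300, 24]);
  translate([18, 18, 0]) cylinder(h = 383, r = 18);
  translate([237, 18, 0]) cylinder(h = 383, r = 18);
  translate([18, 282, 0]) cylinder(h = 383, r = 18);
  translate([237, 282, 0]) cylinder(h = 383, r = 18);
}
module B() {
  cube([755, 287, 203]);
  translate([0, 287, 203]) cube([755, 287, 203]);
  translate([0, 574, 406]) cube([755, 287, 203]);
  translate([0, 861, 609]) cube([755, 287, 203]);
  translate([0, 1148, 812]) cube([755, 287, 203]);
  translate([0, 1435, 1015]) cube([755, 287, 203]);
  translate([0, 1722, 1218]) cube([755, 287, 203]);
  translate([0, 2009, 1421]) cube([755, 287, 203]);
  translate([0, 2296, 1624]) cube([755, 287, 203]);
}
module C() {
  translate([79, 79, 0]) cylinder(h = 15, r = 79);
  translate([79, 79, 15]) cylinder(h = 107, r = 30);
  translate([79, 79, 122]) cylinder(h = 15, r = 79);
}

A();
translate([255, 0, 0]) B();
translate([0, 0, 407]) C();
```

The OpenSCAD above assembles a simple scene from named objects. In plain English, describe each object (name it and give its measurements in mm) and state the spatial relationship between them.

A is a four-legged stool. The seat is a 255×300×24 mm slab whose top surface is at z = 407 mm; four round legs, each 36 mm in diameter, run from the floor (z = 0) to the underside of the seat, each leg's axis is inset half a diameter from the nearest pair of seat edges (so the leg's bounding box is flush with the corner).

B is a run of 9 identical solid stair steps. Each tread is 755×287 mm and each step block is 203 mm high. Step 1 rests on the floor; step k is offset from step 1 by (k−1)×287 mm in y and (k−1)×203 mm in z.

C is a spool: two coaxial disc flanges of radius 79 mm and thickness 15 mm, joined by a core cylinder of radius 30 mm and height 107 mm. The lower flange rests on z = 0 and the three cylinders share a vertical axis.

The staircase is against the stool's +x side, with their −y faces flush. The spool is on top of the stool.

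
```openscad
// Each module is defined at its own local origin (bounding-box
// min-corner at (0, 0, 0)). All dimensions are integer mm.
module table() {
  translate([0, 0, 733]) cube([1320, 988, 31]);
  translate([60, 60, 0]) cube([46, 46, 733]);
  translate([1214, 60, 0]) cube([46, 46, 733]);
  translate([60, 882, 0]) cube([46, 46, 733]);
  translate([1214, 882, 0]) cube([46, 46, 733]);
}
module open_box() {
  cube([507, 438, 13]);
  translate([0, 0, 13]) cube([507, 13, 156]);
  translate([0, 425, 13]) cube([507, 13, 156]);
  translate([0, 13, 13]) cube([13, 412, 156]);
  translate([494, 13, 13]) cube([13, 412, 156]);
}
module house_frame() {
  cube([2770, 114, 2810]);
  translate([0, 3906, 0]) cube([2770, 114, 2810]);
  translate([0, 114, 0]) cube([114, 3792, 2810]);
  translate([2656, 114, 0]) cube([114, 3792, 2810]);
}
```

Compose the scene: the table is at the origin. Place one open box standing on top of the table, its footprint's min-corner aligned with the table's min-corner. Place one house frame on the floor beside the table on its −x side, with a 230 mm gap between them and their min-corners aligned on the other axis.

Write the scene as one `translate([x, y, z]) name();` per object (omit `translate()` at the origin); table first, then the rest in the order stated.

table();
translate([0, 0, 764]) open_box();
translate([-3000, 0, 0]) house_frame();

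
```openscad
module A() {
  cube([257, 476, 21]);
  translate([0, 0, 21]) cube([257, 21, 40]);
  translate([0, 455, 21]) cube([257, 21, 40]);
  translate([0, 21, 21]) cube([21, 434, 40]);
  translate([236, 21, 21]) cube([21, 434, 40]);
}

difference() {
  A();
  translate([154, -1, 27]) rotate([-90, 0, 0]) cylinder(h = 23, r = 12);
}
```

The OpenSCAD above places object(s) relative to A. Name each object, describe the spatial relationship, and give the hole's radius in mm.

A is an open box. The open box has a circular hole through its front wall. The hole's radius is 12 mm.

The subtracted cylinder has r = 12 mm.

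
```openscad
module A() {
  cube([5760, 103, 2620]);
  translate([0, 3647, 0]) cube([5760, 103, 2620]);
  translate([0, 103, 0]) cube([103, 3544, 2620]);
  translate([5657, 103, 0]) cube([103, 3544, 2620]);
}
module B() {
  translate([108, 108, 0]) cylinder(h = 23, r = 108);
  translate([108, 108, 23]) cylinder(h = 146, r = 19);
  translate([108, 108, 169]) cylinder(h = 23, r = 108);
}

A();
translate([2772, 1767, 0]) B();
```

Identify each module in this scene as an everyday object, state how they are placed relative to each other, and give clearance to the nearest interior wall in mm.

A is a house frame. B is a spool. The spool sits inside the house frame, centred. The clearance to the nearest interior wall is 1664 mm.

Clearances: x = 2669, y = 1664; minimum 1664 mm.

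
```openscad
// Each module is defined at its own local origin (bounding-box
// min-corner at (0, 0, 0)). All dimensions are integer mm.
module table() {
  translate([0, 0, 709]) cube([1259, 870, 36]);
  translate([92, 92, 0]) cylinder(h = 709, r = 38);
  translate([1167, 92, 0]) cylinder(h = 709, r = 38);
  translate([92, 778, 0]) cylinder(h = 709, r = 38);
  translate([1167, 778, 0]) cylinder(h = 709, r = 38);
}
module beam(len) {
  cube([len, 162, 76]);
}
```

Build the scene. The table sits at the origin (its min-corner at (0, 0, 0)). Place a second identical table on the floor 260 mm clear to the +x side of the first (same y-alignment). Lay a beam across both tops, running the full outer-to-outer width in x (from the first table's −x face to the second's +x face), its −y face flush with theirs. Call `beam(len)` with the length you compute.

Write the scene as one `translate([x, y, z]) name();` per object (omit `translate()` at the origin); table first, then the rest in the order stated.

table();
translate([1519, 0, 0]) table();
translate([0, 0, 745]) beam(2778);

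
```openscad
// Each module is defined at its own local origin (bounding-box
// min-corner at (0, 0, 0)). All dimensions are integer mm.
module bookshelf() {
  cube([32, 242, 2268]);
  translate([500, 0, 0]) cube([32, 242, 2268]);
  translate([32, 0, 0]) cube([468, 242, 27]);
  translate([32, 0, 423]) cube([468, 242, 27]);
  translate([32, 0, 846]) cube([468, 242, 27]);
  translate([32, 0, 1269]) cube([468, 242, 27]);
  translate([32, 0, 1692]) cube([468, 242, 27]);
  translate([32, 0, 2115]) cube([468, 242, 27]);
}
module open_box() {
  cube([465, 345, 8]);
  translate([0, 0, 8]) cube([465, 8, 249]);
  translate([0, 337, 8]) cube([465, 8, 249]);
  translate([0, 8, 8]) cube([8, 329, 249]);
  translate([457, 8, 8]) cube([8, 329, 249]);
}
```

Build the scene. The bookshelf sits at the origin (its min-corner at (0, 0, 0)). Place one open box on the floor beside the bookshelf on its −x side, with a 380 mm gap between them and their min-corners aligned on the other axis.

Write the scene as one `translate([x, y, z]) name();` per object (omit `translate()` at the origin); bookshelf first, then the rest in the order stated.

bookshelf();
translate([-845, 0, 0]) open_box();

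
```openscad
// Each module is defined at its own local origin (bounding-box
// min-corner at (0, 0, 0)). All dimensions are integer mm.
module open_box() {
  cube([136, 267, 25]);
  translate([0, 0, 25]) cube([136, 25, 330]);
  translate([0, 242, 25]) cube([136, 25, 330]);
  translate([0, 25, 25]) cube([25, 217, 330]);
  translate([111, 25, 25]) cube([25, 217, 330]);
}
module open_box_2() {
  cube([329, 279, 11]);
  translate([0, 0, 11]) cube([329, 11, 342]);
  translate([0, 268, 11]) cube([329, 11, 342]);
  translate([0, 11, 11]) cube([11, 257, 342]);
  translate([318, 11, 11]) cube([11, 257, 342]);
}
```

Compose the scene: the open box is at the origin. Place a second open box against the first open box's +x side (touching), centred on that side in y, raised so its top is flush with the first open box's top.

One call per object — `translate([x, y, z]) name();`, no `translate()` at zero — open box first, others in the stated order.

open_box();
translate([136, -6, 2]) open_box_2();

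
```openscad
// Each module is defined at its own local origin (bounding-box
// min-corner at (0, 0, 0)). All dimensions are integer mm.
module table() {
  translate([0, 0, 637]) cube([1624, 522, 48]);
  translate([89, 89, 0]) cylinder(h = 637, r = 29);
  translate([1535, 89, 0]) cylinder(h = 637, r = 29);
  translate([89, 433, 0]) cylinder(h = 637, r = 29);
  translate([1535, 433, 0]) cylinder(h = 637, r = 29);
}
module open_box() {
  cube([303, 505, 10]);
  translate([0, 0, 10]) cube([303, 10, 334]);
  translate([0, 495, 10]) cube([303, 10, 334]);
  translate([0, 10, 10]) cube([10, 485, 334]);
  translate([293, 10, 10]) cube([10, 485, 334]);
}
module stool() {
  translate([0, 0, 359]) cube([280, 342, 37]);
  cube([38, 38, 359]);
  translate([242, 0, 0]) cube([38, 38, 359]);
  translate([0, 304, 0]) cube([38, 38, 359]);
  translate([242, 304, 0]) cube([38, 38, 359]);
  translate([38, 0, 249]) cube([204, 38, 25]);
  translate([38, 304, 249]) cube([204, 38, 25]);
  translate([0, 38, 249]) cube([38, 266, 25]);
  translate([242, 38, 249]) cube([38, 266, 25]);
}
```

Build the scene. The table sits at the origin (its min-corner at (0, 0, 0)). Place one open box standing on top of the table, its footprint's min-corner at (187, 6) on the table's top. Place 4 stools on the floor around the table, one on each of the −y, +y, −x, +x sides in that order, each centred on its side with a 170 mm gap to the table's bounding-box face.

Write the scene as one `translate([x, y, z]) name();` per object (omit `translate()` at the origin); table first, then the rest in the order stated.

table();
translate([187, 6, 685]) open_box();
translate([672, -512, 0]) stool();
translate([672, 692, 0]) stool();
translate([-450, 90, 0]) stool();
translate([1794, 90, 0]) stool();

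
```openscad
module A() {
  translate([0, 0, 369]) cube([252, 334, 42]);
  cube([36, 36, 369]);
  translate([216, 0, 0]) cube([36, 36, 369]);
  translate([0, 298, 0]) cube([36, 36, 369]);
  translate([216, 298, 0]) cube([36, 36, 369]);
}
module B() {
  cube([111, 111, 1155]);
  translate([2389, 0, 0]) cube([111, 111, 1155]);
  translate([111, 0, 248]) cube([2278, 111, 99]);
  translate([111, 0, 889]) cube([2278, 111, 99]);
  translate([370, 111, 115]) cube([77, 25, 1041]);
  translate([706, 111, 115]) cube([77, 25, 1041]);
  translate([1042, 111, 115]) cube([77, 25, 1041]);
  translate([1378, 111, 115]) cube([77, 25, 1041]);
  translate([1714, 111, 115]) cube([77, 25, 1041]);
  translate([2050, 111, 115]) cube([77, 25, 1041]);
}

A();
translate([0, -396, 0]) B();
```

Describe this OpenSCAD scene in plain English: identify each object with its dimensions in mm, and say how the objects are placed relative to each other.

A is a four-legged stool. The seat is 252×334 mm, 42 mm thick, top at z = 411 mm. It stands on four square legs, each 36×36 mm in cross-section, from z = 0 to the seat underside, each flush with a corner of the seat.

B is a fence section. Two 111×111 mm posts, 1155 mm tall, stand on the floor with a clear span of 2278 mm between their inner faces. Two horizontal rails of 111×99 mm section span the gap between the posts with their undersides at z = 248 mm and z = 889 mm, flush with the posts' −y face. 6 pickets, each 77 mm wide, 25 mm thick and 1041 mm tall, are fixed to the +y face of the rails with their bottoms at z = 115 mm, evenly spaced across the span with equal gaps (rounded down to the nearest mm) at the −x end and between each pair — any rounding remainder accumulates at the +x end.

The fence section is on the floor beside the stool on its −y side.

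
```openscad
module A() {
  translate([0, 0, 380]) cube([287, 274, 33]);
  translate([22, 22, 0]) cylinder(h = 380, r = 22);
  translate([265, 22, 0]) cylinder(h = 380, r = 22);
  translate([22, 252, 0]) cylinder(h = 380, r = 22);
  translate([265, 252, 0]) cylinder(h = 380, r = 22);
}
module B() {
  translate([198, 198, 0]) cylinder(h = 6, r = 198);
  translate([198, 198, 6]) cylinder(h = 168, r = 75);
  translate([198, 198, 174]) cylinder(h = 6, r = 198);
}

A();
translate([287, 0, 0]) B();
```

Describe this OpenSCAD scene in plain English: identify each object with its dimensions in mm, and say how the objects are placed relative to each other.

A is a four-legged stool. The seat is a 287×274×33 mm slab whose top surface is at z = 413 mm; four round legs, each 44 mm in diameter, run from the floor (z = 0) to the underside of the seat, each leg's axis is inset half a diameter from the nearest pair of seat edges (so the leg's bounding box is flush with the corner).

B is a spool: two coaxial disc flanges of radius 198 mm and thickness 6 mm, joined by a core cylinder of radius 75 mm and height 168 mm. The lower flange rests on z = 0 and the three cylinders share a vertical axis.

The spool is against the stool's +x side, with their −y faces flush.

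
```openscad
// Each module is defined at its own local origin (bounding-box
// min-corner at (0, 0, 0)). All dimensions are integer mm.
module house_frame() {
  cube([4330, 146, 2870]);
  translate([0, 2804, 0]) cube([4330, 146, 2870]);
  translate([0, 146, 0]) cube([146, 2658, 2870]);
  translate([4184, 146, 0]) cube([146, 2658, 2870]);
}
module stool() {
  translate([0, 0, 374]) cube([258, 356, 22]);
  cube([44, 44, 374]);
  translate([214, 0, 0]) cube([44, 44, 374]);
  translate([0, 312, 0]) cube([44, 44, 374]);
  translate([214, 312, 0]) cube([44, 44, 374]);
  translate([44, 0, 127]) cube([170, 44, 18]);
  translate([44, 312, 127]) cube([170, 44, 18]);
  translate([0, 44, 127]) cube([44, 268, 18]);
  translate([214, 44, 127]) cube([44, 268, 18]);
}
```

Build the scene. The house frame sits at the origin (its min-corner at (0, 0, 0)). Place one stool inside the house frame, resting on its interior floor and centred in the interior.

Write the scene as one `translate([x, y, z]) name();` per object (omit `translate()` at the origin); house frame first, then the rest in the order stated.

house_frame();
translate([2036, 1297, 0]) stool();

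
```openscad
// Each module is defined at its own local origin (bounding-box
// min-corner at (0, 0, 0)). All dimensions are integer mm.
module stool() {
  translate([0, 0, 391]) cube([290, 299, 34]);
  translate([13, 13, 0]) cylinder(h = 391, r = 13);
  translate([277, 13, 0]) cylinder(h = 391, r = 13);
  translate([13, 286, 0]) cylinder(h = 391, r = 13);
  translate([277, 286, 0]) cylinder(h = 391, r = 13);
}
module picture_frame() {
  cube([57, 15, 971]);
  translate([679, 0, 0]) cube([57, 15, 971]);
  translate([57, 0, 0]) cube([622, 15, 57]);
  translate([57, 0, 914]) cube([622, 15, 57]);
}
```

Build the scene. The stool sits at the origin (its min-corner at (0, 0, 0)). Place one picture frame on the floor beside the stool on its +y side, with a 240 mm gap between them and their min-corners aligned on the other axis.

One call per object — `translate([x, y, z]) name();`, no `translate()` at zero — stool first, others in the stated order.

stool();
translate([0, 539, 0]) picture_frame();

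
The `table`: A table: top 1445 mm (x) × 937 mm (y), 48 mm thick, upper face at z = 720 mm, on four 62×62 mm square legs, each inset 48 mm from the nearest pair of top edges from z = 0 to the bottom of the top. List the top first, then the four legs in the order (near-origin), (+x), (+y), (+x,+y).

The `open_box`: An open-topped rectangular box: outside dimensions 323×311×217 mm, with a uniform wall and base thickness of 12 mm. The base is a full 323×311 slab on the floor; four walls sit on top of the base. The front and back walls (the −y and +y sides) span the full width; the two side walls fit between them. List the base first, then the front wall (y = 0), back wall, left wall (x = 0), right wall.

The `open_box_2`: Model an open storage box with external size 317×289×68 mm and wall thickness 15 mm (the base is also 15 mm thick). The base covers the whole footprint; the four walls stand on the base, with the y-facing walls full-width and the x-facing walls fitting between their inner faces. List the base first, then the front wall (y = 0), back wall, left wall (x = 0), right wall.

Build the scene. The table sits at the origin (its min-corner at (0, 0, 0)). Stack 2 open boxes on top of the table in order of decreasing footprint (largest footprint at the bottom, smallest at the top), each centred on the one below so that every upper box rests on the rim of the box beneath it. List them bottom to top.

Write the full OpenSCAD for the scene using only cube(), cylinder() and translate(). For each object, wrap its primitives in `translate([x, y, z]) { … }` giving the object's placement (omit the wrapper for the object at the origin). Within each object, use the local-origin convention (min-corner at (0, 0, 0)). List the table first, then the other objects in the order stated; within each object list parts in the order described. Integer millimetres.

translate([0, 0, 672]) cube([1445, 937, 48]);
translate([48, 48, 0]) cube([62, 62, 672]);
translate([1335, 48, 0]) cube([62, 62, 672]);
translate([48, 827, 0]) cube([62, 62, 672]);
translate([1335, 827, 0]) cube([62, 62, 672]);
translate([561, 313, 720]) {
  cube([323, 311, 12]);
  translate([0, 0, 12]) cube([323, 12, 205]);
  translate([0, 299, 12]) cube([323, 12, 205]);
  translate([0, 12, 12]) cube([12, 287, 205]);
  translate([311, 12, 12]) cube([12, 287, 205]);
}
translate([564, 324, 937]) {
  cube([317, 289, 15]);
  translate([0, 0, 15]) cube([317, 15, 53]);
  translate([0, 274, 15]) cube([317, 15, 53]);
  translate([0, 15, 15]) cube([15, 259, 53]);
  translate([302, 15, 15]) cube([15, 259, 53]);
}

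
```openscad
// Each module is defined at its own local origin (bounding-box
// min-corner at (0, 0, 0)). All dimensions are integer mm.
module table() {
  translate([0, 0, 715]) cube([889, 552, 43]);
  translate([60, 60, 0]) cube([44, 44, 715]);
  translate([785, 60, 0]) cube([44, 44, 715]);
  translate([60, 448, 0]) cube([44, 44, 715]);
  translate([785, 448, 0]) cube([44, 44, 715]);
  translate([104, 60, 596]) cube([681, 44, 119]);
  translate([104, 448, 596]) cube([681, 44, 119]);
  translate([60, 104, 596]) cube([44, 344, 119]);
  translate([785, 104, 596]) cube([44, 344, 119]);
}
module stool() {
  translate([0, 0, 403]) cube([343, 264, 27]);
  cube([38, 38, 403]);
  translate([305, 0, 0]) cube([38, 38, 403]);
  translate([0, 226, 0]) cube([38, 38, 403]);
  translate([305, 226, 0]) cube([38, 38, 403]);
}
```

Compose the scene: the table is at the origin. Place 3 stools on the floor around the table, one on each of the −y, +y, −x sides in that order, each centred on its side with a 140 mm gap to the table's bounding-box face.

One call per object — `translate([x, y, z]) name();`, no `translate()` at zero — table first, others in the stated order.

table();
translate([273, -404, 0]) stool();
translate([273, 692, 0]) stool();
translate([-483, 144, 0]) stool();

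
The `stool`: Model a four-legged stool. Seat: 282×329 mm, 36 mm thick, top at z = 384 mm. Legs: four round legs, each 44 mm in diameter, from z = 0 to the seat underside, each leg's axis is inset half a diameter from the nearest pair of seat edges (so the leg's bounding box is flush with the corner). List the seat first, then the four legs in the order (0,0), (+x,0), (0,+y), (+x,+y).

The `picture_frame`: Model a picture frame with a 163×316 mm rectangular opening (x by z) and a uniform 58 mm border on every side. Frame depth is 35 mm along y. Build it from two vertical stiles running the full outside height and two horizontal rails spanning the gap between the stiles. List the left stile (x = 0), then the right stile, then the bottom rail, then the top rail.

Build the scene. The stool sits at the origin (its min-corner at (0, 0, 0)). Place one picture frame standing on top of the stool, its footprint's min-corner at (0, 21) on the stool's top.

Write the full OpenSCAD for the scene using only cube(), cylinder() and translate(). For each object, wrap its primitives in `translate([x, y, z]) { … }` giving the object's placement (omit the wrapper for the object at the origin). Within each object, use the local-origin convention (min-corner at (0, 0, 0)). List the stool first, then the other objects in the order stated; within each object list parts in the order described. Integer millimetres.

translate([0, 0, 348]) cube([282, 329, 36]);
translate([22, 22, 0]) cylinder(h = 348, r = 22);
translate([260, 22, 0]) cylinder(h = 348, r = 22);
translate([22, 307, 0]) cylinder(h = 348, r = 22);
translate([260, 307, 0]) cylinder(h = 348, r = 22);
translate([0, 21, 384]) {
  cube([58, 35, 432]);
  translate([221, 0, 0]) cube([58, 35, 432]);
  translate([58, 0, 0]) cube([163, 35, 58]);
  translate([58, 0, 374]) cube([163, 35, 58]);
}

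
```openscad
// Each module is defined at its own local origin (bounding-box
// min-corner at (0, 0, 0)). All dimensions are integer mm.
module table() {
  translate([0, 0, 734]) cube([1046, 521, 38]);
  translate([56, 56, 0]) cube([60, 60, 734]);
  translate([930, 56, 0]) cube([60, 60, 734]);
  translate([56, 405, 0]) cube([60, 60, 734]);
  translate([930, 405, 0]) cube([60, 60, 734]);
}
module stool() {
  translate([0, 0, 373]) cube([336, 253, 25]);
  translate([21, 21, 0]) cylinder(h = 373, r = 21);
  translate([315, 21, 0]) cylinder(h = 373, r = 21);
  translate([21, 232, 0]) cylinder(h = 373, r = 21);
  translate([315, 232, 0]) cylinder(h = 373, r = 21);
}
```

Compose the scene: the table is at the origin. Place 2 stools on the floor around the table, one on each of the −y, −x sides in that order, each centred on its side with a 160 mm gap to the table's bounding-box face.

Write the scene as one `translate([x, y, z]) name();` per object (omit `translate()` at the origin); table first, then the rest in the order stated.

table();
translate([355, -413, 0]) stool();
translate([-496, 134, 0]) stool();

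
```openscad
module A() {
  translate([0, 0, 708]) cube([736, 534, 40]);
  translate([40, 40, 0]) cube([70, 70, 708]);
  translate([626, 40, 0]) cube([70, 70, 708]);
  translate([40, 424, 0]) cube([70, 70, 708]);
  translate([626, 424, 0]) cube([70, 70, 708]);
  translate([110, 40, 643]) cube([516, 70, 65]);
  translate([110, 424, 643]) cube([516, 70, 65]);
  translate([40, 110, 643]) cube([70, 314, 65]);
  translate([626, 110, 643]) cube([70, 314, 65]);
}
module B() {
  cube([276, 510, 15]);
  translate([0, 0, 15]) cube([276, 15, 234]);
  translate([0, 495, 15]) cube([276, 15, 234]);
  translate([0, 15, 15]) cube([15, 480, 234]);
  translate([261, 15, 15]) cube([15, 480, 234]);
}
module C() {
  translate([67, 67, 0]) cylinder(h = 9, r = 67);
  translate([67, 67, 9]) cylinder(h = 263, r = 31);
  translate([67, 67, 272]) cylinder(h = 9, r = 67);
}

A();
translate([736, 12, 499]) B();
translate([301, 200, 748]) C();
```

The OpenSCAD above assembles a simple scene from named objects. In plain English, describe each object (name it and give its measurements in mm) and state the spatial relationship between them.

A is a table with a 736×534 mm rectangular top, 40 mm thick, top surface at z = 748 mm, supported by four 70×70 mm square legs, each inset 40 mm from the nearest pair of top edges, running from the floor. Four apron rails, 70 mm thick and 65 mm tall, run between adjacent legs with their top edges flush with the underside of the top and their outer faces flush with the legs' outer faces.

B is an open-topped rectangular box: outside dimensions 276×510×249 mm, with a uniform wall and base thickness of 15 mm. The base is a full 276×510 slab on the floor; four walls sit on top of the base. The front and back walls (the −y and +y sides) span the full width; the two side walls fit between them.

C is a spool: two coaxial disc flanges of radius 67 mm and thickness 9 mm, joined by a core cylinder of radius 31 mm and height 263 mm. The lower flange rests on z = 0 and the three cylinders share a vertical axis.

The open box is beside the table with their tops flush at z = 748. The spool is on top of the table, centred.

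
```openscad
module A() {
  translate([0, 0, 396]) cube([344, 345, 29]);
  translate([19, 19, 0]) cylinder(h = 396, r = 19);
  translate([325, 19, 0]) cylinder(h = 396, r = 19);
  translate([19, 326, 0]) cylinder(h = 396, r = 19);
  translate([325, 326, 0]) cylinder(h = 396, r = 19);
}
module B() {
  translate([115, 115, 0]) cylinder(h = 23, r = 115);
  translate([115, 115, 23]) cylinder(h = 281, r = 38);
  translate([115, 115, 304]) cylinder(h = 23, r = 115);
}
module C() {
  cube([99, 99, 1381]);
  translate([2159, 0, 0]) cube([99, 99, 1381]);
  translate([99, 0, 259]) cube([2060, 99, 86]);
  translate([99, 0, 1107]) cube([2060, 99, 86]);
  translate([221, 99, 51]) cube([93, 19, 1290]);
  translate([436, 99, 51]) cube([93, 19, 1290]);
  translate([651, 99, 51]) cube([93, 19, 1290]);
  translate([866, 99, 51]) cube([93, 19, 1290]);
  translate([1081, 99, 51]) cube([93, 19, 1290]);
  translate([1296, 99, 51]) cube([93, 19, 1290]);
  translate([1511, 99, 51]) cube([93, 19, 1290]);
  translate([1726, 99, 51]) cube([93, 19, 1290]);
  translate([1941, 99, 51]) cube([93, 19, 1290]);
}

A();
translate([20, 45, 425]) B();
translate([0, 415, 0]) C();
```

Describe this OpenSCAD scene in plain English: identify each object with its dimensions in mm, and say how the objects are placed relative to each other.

A is a simple wooden stool: a rectangular seat 344 mm (x) by 345 mm (y), 29 mm thick, top face at z = 425 mm, on four round legs, each 38 mm in diameter. The legs rest on z = 0, each leg's axis is inset half a diameter from the nearest pair of seat edges (so the leg's bounding box is flush with the corner).

B is a spool: two coaxial disc flanges of radius 115 mm and thickness 23 mm, joined by a core cylinder of radius 38 mm and height 281 mm. The lower flange rests on z = 0 and the three cylinders share a vertical axis.

C is a fence section. Two 99×99 mm posts, 1381 mm tall, stand on the floor with a clear span of 2060 mm between their inner faces. Two horizontal rails of 99×86 mm section span the gap between the posts with their undersides at z = 259 mm and z = 1107 mm, flush with the posts' −y face. 9 pickets, each 93 mm wide, 19 mm thick and 1290 mm tall, are fixed to the +y face of the rails with their bottoms at z = 51 mm, evenly spaced across the span with equal gaps (rounded down to the nearest mm) at the −x end and between each pair — any rounding remainder accumulates at the +x end.

The spool is on top of the stool. The fence section is on the floor beside the stool on its +y side.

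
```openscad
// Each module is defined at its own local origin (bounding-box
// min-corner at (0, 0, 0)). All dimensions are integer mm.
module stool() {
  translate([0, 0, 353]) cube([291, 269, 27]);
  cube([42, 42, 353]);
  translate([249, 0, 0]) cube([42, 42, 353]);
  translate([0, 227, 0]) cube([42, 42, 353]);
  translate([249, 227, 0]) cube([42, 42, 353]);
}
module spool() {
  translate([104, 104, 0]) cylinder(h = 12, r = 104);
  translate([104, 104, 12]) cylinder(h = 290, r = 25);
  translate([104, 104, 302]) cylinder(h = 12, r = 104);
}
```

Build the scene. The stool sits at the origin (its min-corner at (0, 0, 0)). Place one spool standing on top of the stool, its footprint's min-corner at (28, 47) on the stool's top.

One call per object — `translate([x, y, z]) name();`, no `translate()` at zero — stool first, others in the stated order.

stool();
translate([28, 47, 380]) spool();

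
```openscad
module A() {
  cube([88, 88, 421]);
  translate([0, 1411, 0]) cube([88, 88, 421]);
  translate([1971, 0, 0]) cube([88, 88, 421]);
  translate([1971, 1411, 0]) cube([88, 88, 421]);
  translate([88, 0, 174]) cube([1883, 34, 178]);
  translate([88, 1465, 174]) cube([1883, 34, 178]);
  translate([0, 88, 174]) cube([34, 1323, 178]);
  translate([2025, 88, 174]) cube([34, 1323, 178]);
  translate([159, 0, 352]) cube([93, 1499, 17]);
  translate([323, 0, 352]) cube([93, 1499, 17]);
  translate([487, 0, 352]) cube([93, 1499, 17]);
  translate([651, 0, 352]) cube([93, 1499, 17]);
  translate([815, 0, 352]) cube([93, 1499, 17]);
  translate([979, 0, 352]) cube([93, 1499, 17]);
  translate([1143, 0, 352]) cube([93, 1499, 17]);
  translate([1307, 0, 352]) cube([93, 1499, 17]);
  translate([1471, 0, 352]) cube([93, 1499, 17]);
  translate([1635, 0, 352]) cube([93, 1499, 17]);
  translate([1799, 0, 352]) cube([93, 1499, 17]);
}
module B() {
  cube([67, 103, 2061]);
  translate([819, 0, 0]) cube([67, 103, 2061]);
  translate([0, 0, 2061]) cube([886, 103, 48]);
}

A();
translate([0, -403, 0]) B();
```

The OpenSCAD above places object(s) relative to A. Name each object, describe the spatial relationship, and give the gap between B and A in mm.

The door frame's nearest face is 300 mm from the bed frame's −y face.

A is a bed frame. B is a door frame. The door frame is on the floor beside the bed frame on its −y side. The gap between the door frame and the bed frame is 300 mm.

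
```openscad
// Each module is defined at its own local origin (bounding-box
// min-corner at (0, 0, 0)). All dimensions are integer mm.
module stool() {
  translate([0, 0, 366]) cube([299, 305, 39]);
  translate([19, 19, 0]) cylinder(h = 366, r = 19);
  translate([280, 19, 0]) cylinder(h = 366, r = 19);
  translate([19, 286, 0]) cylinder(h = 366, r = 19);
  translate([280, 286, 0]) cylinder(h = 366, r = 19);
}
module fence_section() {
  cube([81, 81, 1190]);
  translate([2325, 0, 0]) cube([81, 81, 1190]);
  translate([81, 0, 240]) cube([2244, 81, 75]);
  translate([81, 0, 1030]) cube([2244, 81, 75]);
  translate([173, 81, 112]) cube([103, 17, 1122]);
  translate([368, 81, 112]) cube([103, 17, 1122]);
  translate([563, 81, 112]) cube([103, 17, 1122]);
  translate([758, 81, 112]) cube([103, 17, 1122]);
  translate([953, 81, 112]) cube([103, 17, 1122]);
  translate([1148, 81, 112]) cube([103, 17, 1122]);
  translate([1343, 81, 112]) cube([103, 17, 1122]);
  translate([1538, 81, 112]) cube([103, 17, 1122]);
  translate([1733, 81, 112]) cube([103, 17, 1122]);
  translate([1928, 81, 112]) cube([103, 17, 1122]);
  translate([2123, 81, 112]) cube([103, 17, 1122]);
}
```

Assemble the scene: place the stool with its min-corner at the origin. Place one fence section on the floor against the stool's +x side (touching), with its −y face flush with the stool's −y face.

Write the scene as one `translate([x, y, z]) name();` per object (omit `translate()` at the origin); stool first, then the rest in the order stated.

stool();
translate([299, 0, 0]) fence_section();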